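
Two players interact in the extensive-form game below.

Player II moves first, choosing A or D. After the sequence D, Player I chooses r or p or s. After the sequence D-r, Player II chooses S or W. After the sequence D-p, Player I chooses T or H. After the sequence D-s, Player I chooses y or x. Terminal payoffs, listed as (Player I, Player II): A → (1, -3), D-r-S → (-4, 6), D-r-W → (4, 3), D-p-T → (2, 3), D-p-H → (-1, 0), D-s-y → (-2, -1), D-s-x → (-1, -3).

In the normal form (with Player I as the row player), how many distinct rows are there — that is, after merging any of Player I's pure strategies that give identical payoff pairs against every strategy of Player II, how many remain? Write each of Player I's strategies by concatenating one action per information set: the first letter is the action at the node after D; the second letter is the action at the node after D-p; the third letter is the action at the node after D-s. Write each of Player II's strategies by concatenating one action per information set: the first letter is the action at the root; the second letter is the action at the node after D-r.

5

Player I has 12 pure strategies: rTy, rTx, rHy, rHx, pTy, pTx, pHy, pHx, sTy, sTx, sHy, sHx. Columns: AS, AW, DS, DW.
{rTy, rTx, rHy, rHx} → row (1,-3) (1,-3) (-4,6) (4,3)
{pTy, pTx} → row (1,-3) (1,-3) (2,3) (2,3)
{pHy, pHx} → row (1,-3) (1,-3) (-1,0) (-1,0)
{sTy, sHy} → row (1,-3) (1,-3) (-2,-1) (-2,-1)
{sTx, sHx} → row (1,-3) (1,-3) (-1,-3) (-1,-3)
That's 5 distinct rows out of 12 strategies.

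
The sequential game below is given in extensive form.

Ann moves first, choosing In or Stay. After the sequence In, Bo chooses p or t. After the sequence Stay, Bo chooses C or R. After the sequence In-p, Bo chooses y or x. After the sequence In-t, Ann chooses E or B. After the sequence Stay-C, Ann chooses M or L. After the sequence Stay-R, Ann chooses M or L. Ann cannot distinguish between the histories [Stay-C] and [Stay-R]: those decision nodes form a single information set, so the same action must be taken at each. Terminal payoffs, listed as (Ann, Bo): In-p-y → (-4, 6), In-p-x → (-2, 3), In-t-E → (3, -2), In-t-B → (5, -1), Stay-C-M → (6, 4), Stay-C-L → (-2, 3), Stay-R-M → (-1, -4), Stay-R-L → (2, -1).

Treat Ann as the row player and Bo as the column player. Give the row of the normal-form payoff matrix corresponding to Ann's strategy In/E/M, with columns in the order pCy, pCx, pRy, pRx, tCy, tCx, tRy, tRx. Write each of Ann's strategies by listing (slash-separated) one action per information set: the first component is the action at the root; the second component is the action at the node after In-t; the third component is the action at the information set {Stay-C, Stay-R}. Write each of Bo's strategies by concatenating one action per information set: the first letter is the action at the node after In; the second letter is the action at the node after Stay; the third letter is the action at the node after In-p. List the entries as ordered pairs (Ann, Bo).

(-4,6) (-2,3) (-4,6) (-2,3) (3,-2) (3,-2) (3,-2) (3,-2)

vs pCy: Ann plays In → Bo plays p at [In] → Bo plays y at [In-p] → (-4, 6)
vs pCx: Ann plays In → Bo plays p at [In] → Bo plays x at [In-p] → (-2, 3)
vs pRy: Ann plays In → Bo plays p at [In] → Bo plays y at [In-p] → (-4, 6)
vs pRx: Ann plays In → Bo plays p at [In] → Bo plays x at [In-p] → (-2, 3)
vs tCy: Ann plays In → Bo plays t at [In] → Ann plays E at [In-t] → (3, -2)
vs tCx: Ann plays In → Bo plays t at [In] → Ann plays E at [In-t] → (3, -2)
vs tRy: Ann plays In → Bo plays t at [In] → Ann plays E at [In-t] → (3, -2)
vs tRx: Ann plays In → Bo plays t at [In] → Ann plays E at [In-t] → (3, -2)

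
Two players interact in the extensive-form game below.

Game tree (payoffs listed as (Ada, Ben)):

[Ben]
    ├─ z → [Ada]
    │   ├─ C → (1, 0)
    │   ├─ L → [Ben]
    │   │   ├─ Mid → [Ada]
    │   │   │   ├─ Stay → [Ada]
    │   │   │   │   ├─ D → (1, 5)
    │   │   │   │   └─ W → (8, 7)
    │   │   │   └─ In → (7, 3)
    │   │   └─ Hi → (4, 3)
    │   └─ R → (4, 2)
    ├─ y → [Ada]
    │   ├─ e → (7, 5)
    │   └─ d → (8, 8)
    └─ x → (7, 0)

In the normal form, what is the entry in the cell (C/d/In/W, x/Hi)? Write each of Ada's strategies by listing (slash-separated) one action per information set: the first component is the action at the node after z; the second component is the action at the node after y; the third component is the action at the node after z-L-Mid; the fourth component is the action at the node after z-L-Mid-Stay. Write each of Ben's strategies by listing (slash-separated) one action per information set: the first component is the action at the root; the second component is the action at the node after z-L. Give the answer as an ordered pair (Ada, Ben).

Trace the play path from the root:
  Ben plays x
→ terminal payoff (7, 0).
(Ada's choice at the node after z is never reached on this path, so it doesn't affect the outcome.)

(7, 0)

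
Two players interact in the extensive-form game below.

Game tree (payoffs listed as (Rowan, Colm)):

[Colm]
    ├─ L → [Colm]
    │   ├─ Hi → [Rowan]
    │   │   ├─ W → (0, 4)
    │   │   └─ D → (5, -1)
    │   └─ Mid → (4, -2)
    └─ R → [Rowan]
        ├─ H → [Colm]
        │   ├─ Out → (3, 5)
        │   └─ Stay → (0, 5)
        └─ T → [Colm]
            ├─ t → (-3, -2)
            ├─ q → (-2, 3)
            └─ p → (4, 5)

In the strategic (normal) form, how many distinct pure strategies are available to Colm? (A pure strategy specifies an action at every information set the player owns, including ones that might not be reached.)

Colm owns the root with actions {L, R} — two choices.
Colm owns the node after L with actions {Hi, Mid} — two choices.
Colm owns the node after R-H with actions {Out, Stay} — two choices.
Colm owns the node after R-T with actions {t, q, p} — three choices.
A pure strategy fixes one action at each information set independently, so the count is the product 2 × 2 × 2 × 3 = 24.
(For reference, Rowan has 4 pure strategies, giving a 24×4 normal-form matrix.)

24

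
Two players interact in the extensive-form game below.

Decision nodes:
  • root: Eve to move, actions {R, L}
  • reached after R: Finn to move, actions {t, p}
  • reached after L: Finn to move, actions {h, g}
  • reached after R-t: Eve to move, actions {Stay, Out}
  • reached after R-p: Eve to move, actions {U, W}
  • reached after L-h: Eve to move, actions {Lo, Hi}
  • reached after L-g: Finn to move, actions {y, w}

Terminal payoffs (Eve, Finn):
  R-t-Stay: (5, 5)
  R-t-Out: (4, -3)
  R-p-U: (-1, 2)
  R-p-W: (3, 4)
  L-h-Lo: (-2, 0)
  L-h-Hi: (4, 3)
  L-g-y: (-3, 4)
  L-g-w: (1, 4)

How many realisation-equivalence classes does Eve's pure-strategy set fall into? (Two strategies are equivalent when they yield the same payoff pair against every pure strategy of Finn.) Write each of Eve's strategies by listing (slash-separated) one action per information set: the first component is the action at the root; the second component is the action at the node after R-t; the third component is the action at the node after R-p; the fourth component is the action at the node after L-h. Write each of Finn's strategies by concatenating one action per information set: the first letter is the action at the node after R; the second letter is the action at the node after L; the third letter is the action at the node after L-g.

6

Eve has 16 pure strategies: R/Stay/U/Lo, R/Stay/U/Hi, R/Stay/W/Lo, R/Stay/W/Hi, R/Out/U/Lo, R/Out/U/Hi, R/Out/W/Lo, R/Out/W/Hi, L/Stay/U/Lo, L/Stay/U/Hi, L/Stay/W/Lo, L/Stay/W/Hi, L/Out/U/Lo, L/Out/U/Hi, L/Out/W/Lo, L/Out/W/Hi. Columns: thy, thw, tgy, tgw, phy, phw, pgy, pgw.
{R/Stay/U/Lo, R/Stay/U/Hi} → row (5,5) (5,5) (5,5) (5,5) (-1,2) (-1,2) (-1,2) (-1,2)
{R/Stay/W/Lo, R/Stay/W/Hi} → row (5,5) (5,5) (5,5) (5,5) (3,4) (3,4) (3,4) (3,4)
{R/Out/U/Lo, R/Out/U/Hi} → row (4,-3) (4,-3) (4,-3) (4,-3) (-1,2) (-1,2) (-1,2) (-1,2)
{R/Out/W/Lo, R/Out/W/Hi} → row (4,-3) (4,-3) (4,-3) (4,-3) (3,4) (3,4) (3,4) (3,4)
{L/Stay/U/Lo, L/Stay/W/Lo, L/Out/U/Lo, L/Out/W/Lo} → row (-2,0) (-2,0) (-3,4) (1,4) (-2,0) (-2,0) (-3,4) (1,4)
{L/Stay/U/Hi, L/Stay/W/Hi, L/Out/U/Hi, L/Out/W/Hi} → row (4,3) (4,3) (-3,4) (1,4) (4,3) (4,3) (-3,4) (1,4)
That's 6 distinct rows out of 16 strategies.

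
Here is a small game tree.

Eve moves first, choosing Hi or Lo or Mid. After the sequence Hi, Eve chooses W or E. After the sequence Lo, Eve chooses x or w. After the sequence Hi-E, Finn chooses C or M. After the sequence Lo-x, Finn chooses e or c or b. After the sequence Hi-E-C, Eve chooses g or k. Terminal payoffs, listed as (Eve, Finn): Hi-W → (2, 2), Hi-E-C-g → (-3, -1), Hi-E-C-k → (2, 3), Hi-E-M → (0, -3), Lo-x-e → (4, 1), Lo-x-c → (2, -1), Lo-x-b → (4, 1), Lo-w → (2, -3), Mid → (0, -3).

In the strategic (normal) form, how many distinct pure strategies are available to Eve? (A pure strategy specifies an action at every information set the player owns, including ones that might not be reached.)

24

Eve owns the root with actions {Hi, Lo, Mid} — three choices.
Eve owns the node after Hi with actions {W, E} — two choices.
Eve owns the node after Lo with actions {x, w} — two choices.
Eve owns the node after Hi-E-C with actions {g, k} — two choices.
A pure strategy fixes one action at each information set independently, so the count is the product 3 × 2 × 2 × 2 = 24.
(For reference, Finn has 6 pure strategies, giving a 24×6 normal-form matrix.)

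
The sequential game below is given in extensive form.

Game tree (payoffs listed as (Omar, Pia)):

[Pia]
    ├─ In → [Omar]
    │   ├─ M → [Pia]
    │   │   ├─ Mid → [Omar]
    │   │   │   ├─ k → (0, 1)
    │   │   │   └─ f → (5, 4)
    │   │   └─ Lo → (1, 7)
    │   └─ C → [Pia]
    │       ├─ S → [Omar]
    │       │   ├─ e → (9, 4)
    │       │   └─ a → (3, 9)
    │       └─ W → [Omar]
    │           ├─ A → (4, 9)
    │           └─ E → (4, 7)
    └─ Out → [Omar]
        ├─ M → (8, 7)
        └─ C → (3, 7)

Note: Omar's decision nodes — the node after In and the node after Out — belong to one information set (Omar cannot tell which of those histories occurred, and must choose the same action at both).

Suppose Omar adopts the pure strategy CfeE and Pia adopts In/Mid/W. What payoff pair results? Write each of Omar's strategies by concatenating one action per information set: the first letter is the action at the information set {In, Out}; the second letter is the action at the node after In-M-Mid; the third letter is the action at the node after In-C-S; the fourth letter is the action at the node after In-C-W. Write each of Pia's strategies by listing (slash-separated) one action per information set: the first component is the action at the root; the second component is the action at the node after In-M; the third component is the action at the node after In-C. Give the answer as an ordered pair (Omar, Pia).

Trace the play path from the root:
  Pia plays In
  Omar plays C at [In]
  Pia plays W at [In-C]
  Omar plays E at [In-C-W]
→ terminal payoff (4, 7).
(Omar's choice at the node after In-M-Mid is never reached on this path, so it doesn't affect the outcome.)

(4, 7)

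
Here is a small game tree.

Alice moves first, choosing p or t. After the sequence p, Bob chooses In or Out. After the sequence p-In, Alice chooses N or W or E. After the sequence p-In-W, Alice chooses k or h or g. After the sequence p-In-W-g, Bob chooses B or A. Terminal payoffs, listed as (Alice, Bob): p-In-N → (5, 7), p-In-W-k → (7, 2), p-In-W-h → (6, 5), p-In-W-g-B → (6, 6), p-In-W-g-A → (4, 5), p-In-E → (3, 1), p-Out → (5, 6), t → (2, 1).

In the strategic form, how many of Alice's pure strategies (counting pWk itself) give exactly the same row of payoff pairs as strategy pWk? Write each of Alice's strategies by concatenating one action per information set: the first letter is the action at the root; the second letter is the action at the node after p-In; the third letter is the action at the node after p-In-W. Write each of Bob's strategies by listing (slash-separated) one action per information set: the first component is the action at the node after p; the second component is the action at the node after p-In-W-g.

Row for pWk (columns In/B, In/A, Out/B, Out/A): (7,2) (7,2) (5,6) (5,6).
Every one of Alice's information sets is on the play path for some reply by Bob when Alice follows pWk.
Changing the action at any of them therefore changes at least one column, so only pWk itself gives this row.

1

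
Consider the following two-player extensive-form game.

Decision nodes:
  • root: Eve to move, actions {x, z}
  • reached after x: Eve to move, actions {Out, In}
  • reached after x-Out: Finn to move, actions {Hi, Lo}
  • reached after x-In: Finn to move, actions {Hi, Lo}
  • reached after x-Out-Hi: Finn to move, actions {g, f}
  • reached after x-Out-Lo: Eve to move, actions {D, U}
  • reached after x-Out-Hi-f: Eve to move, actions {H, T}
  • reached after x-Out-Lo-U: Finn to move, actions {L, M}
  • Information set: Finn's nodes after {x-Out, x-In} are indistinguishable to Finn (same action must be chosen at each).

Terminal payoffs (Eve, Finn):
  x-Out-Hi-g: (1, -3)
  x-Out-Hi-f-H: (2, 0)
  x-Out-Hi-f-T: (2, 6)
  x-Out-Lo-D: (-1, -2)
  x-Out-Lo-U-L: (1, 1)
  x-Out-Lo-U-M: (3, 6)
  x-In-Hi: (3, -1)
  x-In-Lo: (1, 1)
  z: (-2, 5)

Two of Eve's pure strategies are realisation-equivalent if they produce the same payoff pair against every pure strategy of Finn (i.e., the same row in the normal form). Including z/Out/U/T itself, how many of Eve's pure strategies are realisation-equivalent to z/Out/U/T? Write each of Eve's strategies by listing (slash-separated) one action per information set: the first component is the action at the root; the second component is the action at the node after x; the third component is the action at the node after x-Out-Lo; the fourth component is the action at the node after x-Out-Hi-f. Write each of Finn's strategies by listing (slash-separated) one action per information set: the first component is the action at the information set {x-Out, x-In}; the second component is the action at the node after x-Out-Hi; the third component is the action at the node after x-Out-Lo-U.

Row for z/Out/U/T (columns Hi/g/L, Hi/g/M, Hi/f/L, Hi/f/M, Lo/g/L, Lo/g/M, Lo/f/L, Lo/f/M): (-2,5) (-2,5) (-2,5) (-2,5) (-2,5) (-2,5) (-2,5) (-2,5).
Under z/Out/U/T, Eve's choice at the node after x and at the node after x-Out-Lo and at the node after x-Out-Hi-f can never be reached regardless of what Finn does, so varying those choices leaves every outcome unchanged.
Holding the reachable choices fixed and varying the unreachable ones freely already gives 2 × 2 × 2 = 8 equivalent strategies.
No other strategy reproduces this row, so those 8 are the full class: z/Out/D/H, z/Out/D/T, z/Out/U/H, z/Out/U/T, z/In/D/H, z/In/D/T, z/In/U/H, z/In/U/T.

8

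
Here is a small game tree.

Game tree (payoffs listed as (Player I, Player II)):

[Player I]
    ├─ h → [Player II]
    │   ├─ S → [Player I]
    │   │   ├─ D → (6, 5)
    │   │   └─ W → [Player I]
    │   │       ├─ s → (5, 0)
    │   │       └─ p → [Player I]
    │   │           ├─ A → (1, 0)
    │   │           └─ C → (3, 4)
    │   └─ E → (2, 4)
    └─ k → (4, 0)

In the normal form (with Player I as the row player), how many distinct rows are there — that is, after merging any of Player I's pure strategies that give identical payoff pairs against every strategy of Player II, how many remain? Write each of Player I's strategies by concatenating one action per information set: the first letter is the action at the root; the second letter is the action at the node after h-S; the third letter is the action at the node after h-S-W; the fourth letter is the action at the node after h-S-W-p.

Player I has 16 pure strategies: hDsA, hDsC, hDpA, hDpC, hWsA, hWsC, hWpA, hWpC, kDsA, kDsC, kDpA, kDpC, kWsA, kWsC, kWpA, kWpC. Columns: S, E.
{hDsA, hDsC, hDpA, hDpC} → row (6,5) (2,4)
{hWsA, hWsC} → row (5,0) (2,4)
{hWpA} → row (1,0) (2,4)
{hWpC} → row (3,4) (2,4)
{kDsA, kDsC, kDpA, kDpC, kWsA, kWsC, kWpA, kWpC} → row (4,0) (4,0)
That's 5 distinct rows out of 16 strategies.

5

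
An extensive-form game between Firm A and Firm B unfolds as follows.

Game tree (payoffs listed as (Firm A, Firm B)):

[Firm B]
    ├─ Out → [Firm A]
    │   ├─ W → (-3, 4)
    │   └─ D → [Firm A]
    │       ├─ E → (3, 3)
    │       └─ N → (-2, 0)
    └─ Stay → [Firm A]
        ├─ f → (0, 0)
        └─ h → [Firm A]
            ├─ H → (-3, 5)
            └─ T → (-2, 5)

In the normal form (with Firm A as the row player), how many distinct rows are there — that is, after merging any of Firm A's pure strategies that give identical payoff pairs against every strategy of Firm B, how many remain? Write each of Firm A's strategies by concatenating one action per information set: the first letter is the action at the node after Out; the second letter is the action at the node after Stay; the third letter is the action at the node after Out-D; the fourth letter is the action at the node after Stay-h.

Firm A has 16 pure strategies: WfEH, WfET, WfNH, WfNT, WhEH, WhET, WhNH, WhNT, DfEH, DfET, DfNH, DfNT, DhEH, DhET, DhNH, DhNT. Columns: Out, Stay.
{WfEH, WfET, WfNH, WfNT} → row (-3,4) (0,0)
{WhEH, WhNH} → row (-3,4) (-3,5)
{WhET, WhNT} → row (-3,4) (-2,5)
{DfEH, DfET} → row (3,3) (0,0)
{DfNH, DfNT} → row (-2,0) (0,0)
{DhEH} → row (3,3) (-3,5)
{DhET} → row (3,3) (-2,5)
{DhNH} → row (-2,0) (-3,5)
{DhNT} → row (-2,0) (-2,5)
That's 9 distinct rows out of 16 strategies.

9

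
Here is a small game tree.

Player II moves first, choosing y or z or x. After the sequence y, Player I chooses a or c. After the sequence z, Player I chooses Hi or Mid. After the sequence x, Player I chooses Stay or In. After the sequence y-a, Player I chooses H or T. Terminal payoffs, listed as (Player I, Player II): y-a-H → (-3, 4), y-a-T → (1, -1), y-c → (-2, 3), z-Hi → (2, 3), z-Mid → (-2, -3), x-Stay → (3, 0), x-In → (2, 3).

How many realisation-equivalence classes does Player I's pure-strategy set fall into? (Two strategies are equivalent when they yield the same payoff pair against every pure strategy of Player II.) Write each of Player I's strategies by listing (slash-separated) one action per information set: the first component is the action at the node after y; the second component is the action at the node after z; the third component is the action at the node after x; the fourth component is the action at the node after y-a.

12

Player I has 16 pure strategies: a/Hi/Stay/H, a/Hi/Stay/T, a/Hi/In/H, a/Hi/In/T, a/Mid/Stay/H, a/Mid/Stay/T, a/Mid/In/H, a/Mid/In/T, c/Hi/Stay/H, c/Hi/Stay/T, c/Hi/In/H, c/Hi/In/T, c/Mid/Stay/H, c/Mid/Stay/T, c/Mid/In/H, c/Mid/In/T. Columns: y, z, x.
{a/Hi/Stay/H} → row (-3,4) (2,3) (3,0)
{a/Hi/Stay/T} → row (1,-1) (2,3) (3,0)
{a/Hi/In/H} → row (-3,4) (2,3) (2,3)
{a/Hi/In/T} → row (1,-1) (2,3) (2,3)
{a/Mid/Stay/H} → row (-3,4) (-2,-3) (3,0)
{a/Mid/Stay/T} → row (1,-1) (-2,-3) (3,0)
{a/Mid/In/H} → row (-3,4) (-2,-3) (2,3)
{a/Mid/In/T} → row (1,-1) (-2,-3) (2,3)
{c/Hi/Stay/H, c/Hi/Stay/T} → row (-2,3) (2,3) (3,0)
{c/Hi/In/H, c/Hi/In/T} → row (-2,3) (2,3) (2,3)
{c/Mid/Stay/H, c/Mid/Stay/T} → row (-2,3) (-2,-3) (3,0)
{c/Mid/In/H, c/Mid/In/T} → row (-2,3) (-2,-3) (2,3)
That's 12 distinct rows out of 16 strategies.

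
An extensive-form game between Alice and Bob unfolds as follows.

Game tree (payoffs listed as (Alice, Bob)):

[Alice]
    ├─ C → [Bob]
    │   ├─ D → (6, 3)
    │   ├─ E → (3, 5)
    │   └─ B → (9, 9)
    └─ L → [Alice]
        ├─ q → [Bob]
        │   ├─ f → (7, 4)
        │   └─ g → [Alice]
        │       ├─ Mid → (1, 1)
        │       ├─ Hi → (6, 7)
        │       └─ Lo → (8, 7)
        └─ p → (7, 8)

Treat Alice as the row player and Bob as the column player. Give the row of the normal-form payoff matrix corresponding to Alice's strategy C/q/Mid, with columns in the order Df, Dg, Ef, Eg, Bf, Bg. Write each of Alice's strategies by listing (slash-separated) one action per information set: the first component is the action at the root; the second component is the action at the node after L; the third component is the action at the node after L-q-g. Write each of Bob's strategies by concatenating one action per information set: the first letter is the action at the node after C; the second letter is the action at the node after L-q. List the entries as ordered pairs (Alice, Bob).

(6,3) (6,3) (3,5) (3,5) (9,9) (9,9)

vs Df: Alice plays C → Bob plays D at [C] → (6, 3)
vs Dg: Alice plays C → Bob plays D at [C] → (6, 3)
vs Ef: Alice plays C → Bob plays E at [C] → (3, 5)
vs Eg: Alice plays C → Bob plays E at [C] → (3, 5)
vs Bf: Alice plays C → Bob plays B at [C] → (9, 9)
vs Bg: Alice plays C → Bob plays B at [C] → (9, 9)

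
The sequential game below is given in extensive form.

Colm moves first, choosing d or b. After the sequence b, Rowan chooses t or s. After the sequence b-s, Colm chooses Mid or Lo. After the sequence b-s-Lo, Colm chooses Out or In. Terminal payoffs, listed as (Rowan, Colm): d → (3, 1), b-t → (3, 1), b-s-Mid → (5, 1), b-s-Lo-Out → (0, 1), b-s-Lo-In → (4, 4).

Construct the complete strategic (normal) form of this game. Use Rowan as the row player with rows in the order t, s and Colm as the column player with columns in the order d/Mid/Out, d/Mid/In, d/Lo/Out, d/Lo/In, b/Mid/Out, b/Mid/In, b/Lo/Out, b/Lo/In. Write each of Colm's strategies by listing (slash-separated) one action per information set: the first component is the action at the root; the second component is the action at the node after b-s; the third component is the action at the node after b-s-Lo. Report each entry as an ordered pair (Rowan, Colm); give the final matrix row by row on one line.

Row t: d/Mid/Out→(3,1), d/Mid/In→(3,1), d/Lo/Out→(3,1), d/Lo/In→(3,1), b/Mid/Out→(3,1), b/Mid/In→(3,1), b/Lo/Out→(3,1), b/Lo/In→(3,1)
Row s: d/Mid/Out→(3,1), d/Mid/In→(3,1), d/Lo/Out→(3,1), d/Lo/In→(3,1), b/Mid/Out→(5,1), b/Mid/In→(5,1), b/Lo/Out→(0,1), b/Lo/In→(4,4)

t: (3,1) (3,1) (3,1) (3,1) (3,1) (3,1) (3,1) (3,1) | s: (3,1) (3,1) (3,1) (3,1) (5,1) (5,1) (0,1) (4,4)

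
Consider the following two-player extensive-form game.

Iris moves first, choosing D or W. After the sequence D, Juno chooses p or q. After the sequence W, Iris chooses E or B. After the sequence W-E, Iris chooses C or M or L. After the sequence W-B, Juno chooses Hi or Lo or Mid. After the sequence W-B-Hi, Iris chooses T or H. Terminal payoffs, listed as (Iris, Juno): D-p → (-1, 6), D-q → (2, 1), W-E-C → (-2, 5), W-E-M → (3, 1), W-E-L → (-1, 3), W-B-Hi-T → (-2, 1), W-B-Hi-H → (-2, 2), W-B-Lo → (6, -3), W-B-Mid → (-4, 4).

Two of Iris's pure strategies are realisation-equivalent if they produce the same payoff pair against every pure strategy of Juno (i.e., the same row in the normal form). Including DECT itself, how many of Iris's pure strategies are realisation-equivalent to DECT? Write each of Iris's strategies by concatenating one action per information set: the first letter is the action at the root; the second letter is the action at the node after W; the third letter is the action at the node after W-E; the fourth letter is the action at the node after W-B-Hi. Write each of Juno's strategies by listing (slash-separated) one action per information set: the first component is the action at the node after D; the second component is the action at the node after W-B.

Row for DECT (columns p/Hi, p/Lo, p/Mid, q/Hi, q/Lo, q/Mid): (-1,6) (-1,6) (-1,6) (2,1) (2,1) (2,1).
Under DECT, Iris's choice at the node after W and at the node after W-E and at the node after W-B-Hi can never be reached regardless of what Juno does, so varying those choices leaves every outcome unchanged.
Holding the reachable choices fixed and varying the unreachable ones freely already gives 2 × 3 × 2 = 12 equivalent strategies.
No other strategy reproduces this row, so those 12 are the full class: DECT, DECH, DEMT, DEMH, DELT, DELH, DBCT, DBCH, DBMT, DBMH, DBLT, DBLH.

12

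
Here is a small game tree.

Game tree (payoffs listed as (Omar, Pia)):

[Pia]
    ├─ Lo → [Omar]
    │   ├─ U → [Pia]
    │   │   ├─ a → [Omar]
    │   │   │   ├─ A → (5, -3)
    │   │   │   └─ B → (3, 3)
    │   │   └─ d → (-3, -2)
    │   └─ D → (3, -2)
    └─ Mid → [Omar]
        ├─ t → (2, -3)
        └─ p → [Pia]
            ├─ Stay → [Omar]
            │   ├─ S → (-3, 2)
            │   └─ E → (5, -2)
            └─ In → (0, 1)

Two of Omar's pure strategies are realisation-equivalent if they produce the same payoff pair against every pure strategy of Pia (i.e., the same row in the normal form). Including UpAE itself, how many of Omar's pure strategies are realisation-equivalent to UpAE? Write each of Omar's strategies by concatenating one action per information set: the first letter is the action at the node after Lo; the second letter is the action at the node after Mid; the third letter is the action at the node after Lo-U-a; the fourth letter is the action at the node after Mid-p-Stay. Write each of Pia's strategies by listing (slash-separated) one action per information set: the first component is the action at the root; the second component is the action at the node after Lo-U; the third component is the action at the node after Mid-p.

Row for UpAE (columns Lo/a/Stay, Lo/a/In, Lo/d/Stay, Lo/d/In, Mid/a/Stay, Mid/a/In, Mid/d/Stay, Mid/d/In): (5,-3) (5,-3) (-3,-2) (-3,-2) (5,-2) (0,1) (5,-2) (0,1).
Every one of Omar's information sets is on the play path for some reply by Pia when Omar follows UpAE.
Changing the action at any of them therefore changes at least one column, so only UpAE itself gives this row.

1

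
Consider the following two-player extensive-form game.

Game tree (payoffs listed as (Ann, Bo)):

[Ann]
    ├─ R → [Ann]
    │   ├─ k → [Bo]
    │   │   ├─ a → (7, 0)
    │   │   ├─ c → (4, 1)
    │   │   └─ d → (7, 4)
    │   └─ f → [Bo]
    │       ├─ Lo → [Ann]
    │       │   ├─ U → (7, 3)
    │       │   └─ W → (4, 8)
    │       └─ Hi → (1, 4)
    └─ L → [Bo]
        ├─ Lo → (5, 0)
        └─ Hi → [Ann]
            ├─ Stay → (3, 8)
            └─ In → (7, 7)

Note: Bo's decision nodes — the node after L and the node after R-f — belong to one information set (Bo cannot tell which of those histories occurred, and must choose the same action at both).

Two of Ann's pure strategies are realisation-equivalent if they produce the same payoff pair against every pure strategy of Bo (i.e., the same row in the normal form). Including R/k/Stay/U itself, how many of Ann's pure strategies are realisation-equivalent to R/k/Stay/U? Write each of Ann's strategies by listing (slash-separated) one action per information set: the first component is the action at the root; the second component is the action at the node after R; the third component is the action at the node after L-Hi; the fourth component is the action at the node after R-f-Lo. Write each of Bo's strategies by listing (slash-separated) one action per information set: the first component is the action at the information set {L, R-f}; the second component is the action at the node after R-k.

4

Row for R/k/Stay/U (columns Lo/a, Lo/c, Lo/d, Hi/a, Hi/c, Hi/d): (7,0) (4,1) (7,4) (7,0) (4,1) (7,4).
Under R/k/Stay/U, Ann's choice at the node after L-Hi and at the node after R-f-Lo can never be reached regardless of what Bo does, so varying those choices leaves every outcome unchanged.
Holding the reachable choices fixed and varying the unreachable ones freely already gives 2 × 2 = 4 equivalent strategies.
No other strategy reproduces this row, so those 4 are the full class: R/k/Stay/U, R/k/Stay/W, R/k/In/U, R/k/In/W.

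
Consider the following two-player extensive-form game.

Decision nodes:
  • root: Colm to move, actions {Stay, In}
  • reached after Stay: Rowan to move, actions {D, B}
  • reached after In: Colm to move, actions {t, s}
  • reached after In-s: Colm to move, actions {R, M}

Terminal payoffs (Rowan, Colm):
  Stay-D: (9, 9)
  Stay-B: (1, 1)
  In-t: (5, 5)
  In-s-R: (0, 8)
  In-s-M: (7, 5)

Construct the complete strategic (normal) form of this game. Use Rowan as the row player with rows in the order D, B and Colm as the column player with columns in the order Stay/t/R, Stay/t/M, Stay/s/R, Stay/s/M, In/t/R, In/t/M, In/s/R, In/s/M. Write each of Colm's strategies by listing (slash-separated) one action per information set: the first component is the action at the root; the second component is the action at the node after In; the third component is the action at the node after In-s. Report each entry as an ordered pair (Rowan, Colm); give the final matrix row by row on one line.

D: (9,9) (9,9) (9,9) (9,9) (5,5) (5,5) (0,8) (7,5) | B: (1,1) (1,1) (1,1) (1,1) (5,5) (5,5) (0,8) (7,5)

Row D: Stay/t/R→(9,9), Stay/t/M→(9,9), Stay/s/R→(9,9), Stay/s/M→(9,9), In/t/R→(5,5), In/t/M→(5,5), In/s/R→(0,8), In/s/M→(7,5)
Row B: Stay/t/R→(1,1), Stay/t/M→(1,1), Stay/s/R→(1,1), Stay/s/M→(1,1), In/t/R→(5,5), In/t/M→(5,5), In/s/R→(0,8), In/s/M→(7,5)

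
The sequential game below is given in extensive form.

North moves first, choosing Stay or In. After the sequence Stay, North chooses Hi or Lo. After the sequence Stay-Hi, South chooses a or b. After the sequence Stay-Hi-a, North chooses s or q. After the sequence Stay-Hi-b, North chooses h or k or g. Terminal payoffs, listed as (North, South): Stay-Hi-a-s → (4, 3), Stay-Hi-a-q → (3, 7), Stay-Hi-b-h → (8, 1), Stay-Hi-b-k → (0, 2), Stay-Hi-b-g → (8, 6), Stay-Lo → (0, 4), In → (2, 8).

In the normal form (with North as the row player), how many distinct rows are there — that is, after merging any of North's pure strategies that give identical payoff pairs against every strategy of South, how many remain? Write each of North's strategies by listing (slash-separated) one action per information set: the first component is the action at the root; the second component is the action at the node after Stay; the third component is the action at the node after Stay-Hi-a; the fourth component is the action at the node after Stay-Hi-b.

8

North has 24 pure strategies: Stay/Hi/s/h, Stay/Hi/s/k, Stay/Hi/s/g, Stay/Hi/q/h, Stay/Hi/q/k, Stay/Hi/q/g, Stay/Lo/s/h, Stay/Lo/s/k, Stay/Lo/s/g, Stay/Lo/q/h, Stay/Lo/q/k, Stay/Lo/q/g, In/Hi/s/h, In/Hi/s/k, In/Hi/s/g, In/Hi/q/h, In/Hi/q/k, In/Hi/q/g, In/Lo/s/h, In/Lo/s/k, In/Lo/s/g, In/Lo/q/h, In/Lo/q/k, In/Lo/q/g. Columns: a, b.
{Stay/Hi/s/h} → row (4,3) (8,1)
{Stay/Hi/s/k} → row (4,3) (0,2)
{Stay/Hi/s/g} → row (4,3) (8,6)
{Stay/Hi/q/h} → row (3,7) (8,1)
{Stay/Hi/q/k} → row (3,7) (0,2)
{Stay/Hi/q/g} → row (3,7) (8,6)
{Stay/Lo/s/h, Stay/Lo/s/k, Stay/Lo/s/g, Stay/Lo/q/h, Stay/Lo/q/k, Stay/Lo/q/g} → row (0,4) (0,4)
{In/Hi/s/h, In/Hi/s/k, In/Hi/s/g, In/Hi/q/h, In/Hi/q/k, In/Hi/q/g, In/Lo/s/h, In/Lo/s/k, In/Lo/s/g, In/Lo/q/h, In/Lo/q/k, In/Lo/q/g} → row (2,8) (2,8)
That's 8 distinct rows out of 24 strategies.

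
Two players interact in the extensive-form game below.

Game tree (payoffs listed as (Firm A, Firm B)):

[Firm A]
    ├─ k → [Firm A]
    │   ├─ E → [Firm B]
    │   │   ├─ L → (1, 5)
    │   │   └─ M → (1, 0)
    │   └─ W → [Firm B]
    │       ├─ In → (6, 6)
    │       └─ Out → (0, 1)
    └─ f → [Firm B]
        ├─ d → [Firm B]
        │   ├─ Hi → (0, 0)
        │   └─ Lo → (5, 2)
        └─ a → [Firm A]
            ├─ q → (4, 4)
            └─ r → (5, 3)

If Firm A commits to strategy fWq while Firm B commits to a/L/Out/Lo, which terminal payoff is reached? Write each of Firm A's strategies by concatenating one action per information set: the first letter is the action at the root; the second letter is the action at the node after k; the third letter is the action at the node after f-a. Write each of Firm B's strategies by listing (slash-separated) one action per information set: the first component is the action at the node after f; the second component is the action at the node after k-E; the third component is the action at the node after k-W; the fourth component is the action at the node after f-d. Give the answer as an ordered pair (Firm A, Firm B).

(4, 4)

Trace the play path from the root:
  Firm A plays f
  Firm B plays a at [f]
  Firm A plays q at [f-a]
→ terminal payoff (4, 4).
(Firm A's choice at the node after k is never reached on this path, so it doesn't affect the outcome.)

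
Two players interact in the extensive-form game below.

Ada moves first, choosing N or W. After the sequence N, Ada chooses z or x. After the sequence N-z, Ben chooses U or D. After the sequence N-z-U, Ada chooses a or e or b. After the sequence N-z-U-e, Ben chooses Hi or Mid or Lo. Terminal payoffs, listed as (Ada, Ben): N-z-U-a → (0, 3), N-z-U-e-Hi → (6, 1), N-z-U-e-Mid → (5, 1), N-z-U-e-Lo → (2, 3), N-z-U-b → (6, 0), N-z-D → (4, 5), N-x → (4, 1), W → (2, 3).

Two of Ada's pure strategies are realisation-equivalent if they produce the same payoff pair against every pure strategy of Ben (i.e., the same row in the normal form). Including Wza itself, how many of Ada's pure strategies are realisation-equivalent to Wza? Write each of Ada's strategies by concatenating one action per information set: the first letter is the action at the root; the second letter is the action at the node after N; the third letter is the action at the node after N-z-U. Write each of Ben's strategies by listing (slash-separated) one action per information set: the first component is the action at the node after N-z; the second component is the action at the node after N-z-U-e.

6

Row for Wza (columns U/Hi, U/Mid, U/Lo, D/Hi, D/Mid, D/Lo): (2,3) (2,3) (2,3) (2,3) (2,3) (2,3).
Under Wza, Ada's choice at the node after N and at the node after N-z-U can never be reached regardless of what Ben does, so varying those choices leaves every outcome unchanged.
Holding the reachable choices fixed and varying the unreachable ones freely already gives 2 × 3 = 6 equivalent strategies.
No other strategy reproduces this row, so those 6 are the full class: Wza, Wze, Wzb, Wxa, Wxe, Wxb.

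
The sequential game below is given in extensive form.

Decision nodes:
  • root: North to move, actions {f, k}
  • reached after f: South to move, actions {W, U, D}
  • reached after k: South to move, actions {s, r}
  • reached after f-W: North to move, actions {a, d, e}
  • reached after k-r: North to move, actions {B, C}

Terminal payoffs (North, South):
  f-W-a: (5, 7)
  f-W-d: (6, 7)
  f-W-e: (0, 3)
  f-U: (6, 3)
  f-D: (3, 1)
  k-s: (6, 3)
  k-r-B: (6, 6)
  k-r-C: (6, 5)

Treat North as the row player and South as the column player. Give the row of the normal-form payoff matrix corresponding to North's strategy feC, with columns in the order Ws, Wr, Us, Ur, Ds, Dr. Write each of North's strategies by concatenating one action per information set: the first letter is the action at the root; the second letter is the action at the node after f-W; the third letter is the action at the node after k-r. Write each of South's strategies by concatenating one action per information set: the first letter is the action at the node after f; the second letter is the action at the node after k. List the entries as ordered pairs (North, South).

(0,3) (0,3) (6,3) (6,3) (3,1) (3,1)

vs Ws: North plays f → South plays W at [f] → North plays e at [f-W] → (0, 3)
vs Wr: North plays f → South plays W at [f] → North plays e at [f-W] → (0, 3)
vs Us: North plays f → South plays U at [f] → (6, 3)
vs Ur: North plays f → South plays U at [f] → (6, 3)
vs Ds: North plays f → South plays D at [f] → (3, 1)
vs Dr: North plays f → South plays D at [f] → (3, 1)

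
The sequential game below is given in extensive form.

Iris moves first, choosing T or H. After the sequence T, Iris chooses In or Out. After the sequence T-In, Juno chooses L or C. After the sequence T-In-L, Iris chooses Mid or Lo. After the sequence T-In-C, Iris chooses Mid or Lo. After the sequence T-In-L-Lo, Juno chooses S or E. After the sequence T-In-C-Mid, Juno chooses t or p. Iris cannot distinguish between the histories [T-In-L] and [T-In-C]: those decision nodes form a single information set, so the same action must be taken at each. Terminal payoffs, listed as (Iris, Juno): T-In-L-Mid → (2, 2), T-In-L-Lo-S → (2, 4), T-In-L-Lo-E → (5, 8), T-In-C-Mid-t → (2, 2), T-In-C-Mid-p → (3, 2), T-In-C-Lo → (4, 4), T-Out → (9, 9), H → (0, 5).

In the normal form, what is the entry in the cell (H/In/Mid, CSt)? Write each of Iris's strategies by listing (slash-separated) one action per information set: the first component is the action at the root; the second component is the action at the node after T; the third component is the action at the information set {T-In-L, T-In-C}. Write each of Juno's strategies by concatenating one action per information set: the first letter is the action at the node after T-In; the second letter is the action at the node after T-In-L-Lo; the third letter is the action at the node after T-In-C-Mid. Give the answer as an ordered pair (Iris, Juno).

(0, 5)

Trace the play path from the root:
  Iris plays H
→ terminal payoff (0, 5).
(Iris's choice at the node after T is never reached on this path, so it doesn't affect the outcome.)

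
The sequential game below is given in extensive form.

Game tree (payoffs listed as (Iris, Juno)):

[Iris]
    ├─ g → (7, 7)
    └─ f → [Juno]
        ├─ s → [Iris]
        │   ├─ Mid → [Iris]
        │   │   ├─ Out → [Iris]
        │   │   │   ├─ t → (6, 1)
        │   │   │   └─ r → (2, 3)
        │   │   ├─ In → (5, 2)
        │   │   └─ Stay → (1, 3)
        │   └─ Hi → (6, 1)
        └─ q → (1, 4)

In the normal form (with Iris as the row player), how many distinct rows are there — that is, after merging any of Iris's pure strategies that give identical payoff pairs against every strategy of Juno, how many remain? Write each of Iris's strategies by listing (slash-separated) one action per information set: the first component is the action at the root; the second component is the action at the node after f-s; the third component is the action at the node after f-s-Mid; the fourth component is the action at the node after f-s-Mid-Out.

5

Iris has 24 pure strategies: g/Mid/Out/t, g/Mid/Out/r, g/Mid/In/t, g/Mid/In/r, g/Mid/Stay/t, g/Mid/Stay/r, g/Hi/Out/t, g/Hi/Out/r, g/Hi/In/t, g/Hi/In/r, g/Hi/Stay/t, g/Hi/Stay/r, f/Mid/Out/t, f/Mid/Out/r, f/Mid/In/t, f/Mid/In/r, f/Mid/Stay/t, f/Mid/Stay/r, f/Hi/Out/t, f/Hi/Out/r, f/Hi/In/t, f/Hi/In/r, f/Hi/Stay/t, f/Hi/Stay/r. Columns: s, q.
{g/Mid/Out/t, g/Mid/Out/r, g/Mid/In/t, g/Mid/In/r, g/Mid/Stay/t, g/Mid/Stay/r, g/Hi/Out/t, g/Hi/Out/r, g/Hi/In/t, g/Hi/In/r, g/Hi/Stay/t, g/Hi/Stay/r} → row (7,7) (7,7)
{f/Mid/Out/t, f/Hi/Out/t, f/Hi/Out/r, f/Hi/In/t, f/Hi/In/r, f/Hi/Stay/t, f/Hi/Stay/r} → row (6,1) (1,4)
{f/Mid/Out/r} → row (2,3) (1,4)
{f/Mid/In/t, f/Mid/In/r} → row (5,2) (1,4)
{f/Mid/Stay/t, f/Mid/Stay/r} → row (1,3) (1,4)
That's 5 distinct rows out of 24 strategies.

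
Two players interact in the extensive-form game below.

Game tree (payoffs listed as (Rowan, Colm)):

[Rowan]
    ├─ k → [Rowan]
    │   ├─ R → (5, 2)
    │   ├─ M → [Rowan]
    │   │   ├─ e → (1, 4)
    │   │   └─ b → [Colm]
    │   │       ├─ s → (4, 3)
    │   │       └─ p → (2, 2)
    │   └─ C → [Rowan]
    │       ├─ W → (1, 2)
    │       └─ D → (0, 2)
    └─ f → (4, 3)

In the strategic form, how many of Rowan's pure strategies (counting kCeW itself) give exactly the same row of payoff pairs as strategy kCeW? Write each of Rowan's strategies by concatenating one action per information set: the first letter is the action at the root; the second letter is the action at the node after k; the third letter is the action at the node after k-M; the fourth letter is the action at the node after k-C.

Row for kCeW (columns s, p): (1,2) (1,2).
Under kCeW, Rowan's choice at the node after k-M can never be reached regardless of what Colm does, so varying those choices leaves every outcome unchanged.
Holding the reachable choices fixed and varying the unreachable one freely already gives 2 equivalent strategies.
No other strategy reproduces this row, so those 2 are the full class: kCeW, kCbW.

2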